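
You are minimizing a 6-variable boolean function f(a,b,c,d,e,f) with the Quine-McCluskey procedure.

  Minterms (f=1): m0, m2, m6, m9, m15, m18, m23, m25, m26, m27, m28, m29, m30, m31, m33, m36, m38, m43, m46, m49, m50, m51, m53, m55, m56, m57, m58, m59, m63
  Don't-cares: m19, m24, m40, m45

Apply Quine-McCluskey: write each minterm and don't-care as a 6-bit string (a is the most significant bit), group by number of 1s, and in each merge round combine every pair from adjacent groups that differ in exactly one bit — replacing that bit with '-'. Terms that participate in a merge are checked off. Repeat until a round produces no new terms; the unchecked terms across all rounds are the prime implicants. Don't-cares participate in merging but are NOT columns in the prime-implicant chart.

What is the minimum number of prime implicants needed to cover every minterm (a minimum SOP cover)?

size-2^0 implicants → 000000(✓)  000010(✓)  000110(✓)  001001(✓)  001111(✓)  010010(✓)  010011(✓)  010111(✓)  011000(✓)  011001(✓)  011010(✓)  011011(✓)  011100(✓)  011101(✓)  011110(✓)  011111(✓)  100001(✓)  100100(✓)  100110(✓)  101000(✓)  101011(✓)  101101  101110(✓)  110001(✓)  110010(✓)  110011(✓)  110101(✓)  110111(✓)  111000(✓)  111001(✓)  111010(✓)  111011(✓)  111111(✓)
size-2^1 implicants → -00110  -10010(✓)  -10011(✓)  -10111(✓)  -11000(✓)  -11001(✓)  -11010(✓)  -11011(✓)  -11111(✓)  0-0010  0-1001  0-1111  000-10  0000-0  01-010(✓)  01-011(✓)  01-111(✓)  010-11(✓)  01001-(✓)  011-00(✓)  011-01(✓)  011-10(✓)  011-11(✓)  0110-0(✓)  0110-1(✓)  01100-(✓)  01101-(✓)  0111-0(✓)  0111-1(✓)  01110-(✓)  01111-(✓)  1-0001  1-1000  1-1011  10-110  1001-0  11-001(✓)  11-010(✓)  11-011(✓)  11-111(✓)  110-01(✓)  110-11(✓)  1100-1(✓)  11001-(✓)  1101-1(✓)  111-11(✓)  1110-0(✓)  1110-1(✓)  11100-(✓)  11101-(✓)
size-2^2 implicants → -1-010(✓)  -1-011(✓)  -1-111(✓)  -10-11(✓)  -1001-(✓)  -11-11(✓)  -110-0(✓)  -110-1(✓)  -1100-(✓)  -1101-(✓)  01--11(✓)  01-01-(✓)  011--0(✓)  011--1(✓)  011-0-(✓)  011-1-(✓)  0110--(✓)  0111--(✓)  11--11(✓)  11-0-1  11-01-(✓)  110--1  1110--(✓)
size-2^3 implicants → -1--11  -1-01-  -110--  011---
Unchecked terms (primes): -00110, -1--11, -1-01-, -110--, 0-0010, 0-1001, 0-1111, 000-10, 0000-0, 011---, 1-0001, 1-1000, 1-1011, 10-110, 1001-0, 101101, 11-0-1, 110--1
Minterm coverage:
  m0 ⊆ 0000-0 [E]
  m2 ⊆ 0-0010,000-10,0000-0
  m6 ⊆ -00110,000-10
  m9 ⊆ 0-1001 [E]
  m15 ⊆ 0-1111 [E]
  m18 ⊆ -1-01-,0-0010
  m23 ⊆ -1--11 [E]
  m25 ⊆ -110--,0-1001,011---
  m26 ⊆ -1-01-,-110--,011---
  m27 ⊆ -1--11,-1-01-,-110--,011---
  m28 ⊆ 011--- [E]
  m29 ⊆ 011--- [E]
  m30 ⊆ 011--- [E]
  m31 ⊆ -1--11,0-1111,011---
  m33 ⊆ 1-0001 [E]
  m36 ⊆ 1001-0 [E]
  m38 ⊆ -00110,10-110,1001-0
  m43 ⊆ 1-1011 [E]
  m46 ⊆ 10-110 [E]
  m49 ⊆ 1-0001,11-0-1,110--1
  m50 ⊆ -1-01- [E]
  m51 ⊆ -1--11,-1-01-,11-0-1,110--1
  m53 ⊆ 110--1 [E]
  m55 ⊆ -1--11,110--1
  m56 ⊆ -110--,1-1000
  m57 ⊆ -110--,11-0-1
  m58 ⊆ -1-01-,-110--
  m59 ⊆ -1--11,-1-01-,-110--,1-1011,11-0-1
  m63 ⊆ -1--11 [E]
E = {-1--11, -1-01-, 0-1001, 0-1111, 0000-0, 011---, 1-0001, 1-1011, 10-110, 1001-0, 110--1}
Petrick residual → -00110, -110--
Cover = b'c'def' + bef + bd'e + bcd' + a'cd'e'f + a'cdef + a'b'c'd'f' + a'bc + ac'd'e'f + acd'ef + ab'def' + ab'c'df' + abc'f  |cover|=13

13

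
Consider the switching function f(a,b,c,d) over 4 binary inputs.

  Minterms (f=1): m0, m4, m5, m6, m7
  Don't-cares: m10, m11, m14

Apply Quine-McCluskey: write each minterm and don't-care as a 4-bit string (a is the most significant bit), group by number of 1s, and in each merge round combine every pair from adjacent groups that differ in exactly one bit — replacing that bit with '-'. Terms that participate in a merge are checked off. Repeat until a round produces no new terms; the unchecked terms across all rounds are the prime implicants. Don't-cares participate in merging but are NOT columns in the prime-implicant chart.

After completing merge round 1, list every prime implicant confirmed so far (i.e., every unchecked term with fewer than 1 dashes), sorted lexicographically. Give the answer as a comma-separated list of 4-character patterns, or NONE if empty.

size-2^0 implicants → 0000(✓)  0100(✓)  0101(✓)  0110(✓)  0111(✓)  1010(✓)  1011(✓)  1110(✓)
size-2^1 implicants → -110  0-00  01-0(✓)  01-1(✓)  010-(✓)  011-(✓)  1-10  101-
size-2^2 implicants → 01--
Unchecked terms (primes): -110, 0-00, 01--, 1-10, 101-

NONE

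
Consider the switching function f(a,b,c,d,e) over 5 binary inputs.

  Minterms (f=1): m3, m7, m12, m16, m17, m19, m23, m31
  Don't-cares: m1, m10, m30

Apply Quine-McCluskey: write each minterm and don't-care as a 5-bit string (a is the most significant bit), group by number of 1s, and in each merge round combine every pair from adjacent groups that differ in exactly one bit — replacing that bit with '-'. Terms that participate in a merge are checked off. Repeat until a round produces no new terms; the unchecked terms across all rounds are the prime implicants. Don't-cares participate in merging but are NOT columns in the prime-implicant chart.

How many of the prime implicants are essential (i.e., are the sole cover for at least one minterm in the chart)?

[col 0] 00001*, 00011*, 00111*, 01010, 01100, 10000*, 10001*, 10011*, 10111*, 11110*, 11111*
[col 1] -0001*, -0011*, -0111*, 00-11*, 000-1*, 1-111, 10-11*, 100-1*, 1000-, 1111-
[col 2] -0-11, -00-1
Prime implicants: -0-11, -00-1, 01010, 01100, 1-111, 1000-, 1111-
PI chart (minterm → PIs covering it):
  3 | -0-11,-00-1
  7 | -0-11  (sole → essential)
  12 | 01100  (sole → essential)
  16 | 1000-  (sole → essential)
  17 | -00-1,1000-
  19 | -0-11,-00-1
  23 | -0-11,1-111
  31 | 1-111,1111-
Essential prime implicants: -0-11, 01100, 1000-

3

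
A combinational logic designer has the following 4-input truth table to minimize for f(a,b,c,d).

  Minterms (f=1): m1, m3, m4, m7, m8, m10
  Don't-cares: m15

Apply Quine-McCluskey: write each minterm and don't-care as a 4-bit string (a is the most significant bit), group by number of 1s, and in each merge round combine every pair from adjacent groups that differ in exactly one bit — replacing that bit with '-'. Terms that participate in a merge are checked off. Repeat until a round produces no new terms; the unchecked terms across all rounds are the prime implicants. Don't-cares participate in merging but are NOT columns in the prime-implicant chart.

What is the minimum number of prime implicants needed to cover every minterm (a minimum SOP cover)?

[col 0] 0001*, 0011*, 0100, 0111*, 1000*, 1010*, 1111*
[col 1] -111, 0-11, 00-1, 10-0
Prime implicants: -111, 0-11, 00-1, 0100, 10-0
PI chart (minterm → PIs covering it):
  1 | 00-1  (sole → essential)
  3 | 0-11,00-1
  4 | 0100  (sole → essential)
  7 | -111,0-11
  8 | 10-0  (sole → essential)
  10 | 10-0  (sole → essential)
Essential prime implicants: 00-1, 0100, 10-0
Petrick residual → -111
Minimum SOP uses 4 PIs: bcd + a'b'd + a'bc'd' + ab'd'

4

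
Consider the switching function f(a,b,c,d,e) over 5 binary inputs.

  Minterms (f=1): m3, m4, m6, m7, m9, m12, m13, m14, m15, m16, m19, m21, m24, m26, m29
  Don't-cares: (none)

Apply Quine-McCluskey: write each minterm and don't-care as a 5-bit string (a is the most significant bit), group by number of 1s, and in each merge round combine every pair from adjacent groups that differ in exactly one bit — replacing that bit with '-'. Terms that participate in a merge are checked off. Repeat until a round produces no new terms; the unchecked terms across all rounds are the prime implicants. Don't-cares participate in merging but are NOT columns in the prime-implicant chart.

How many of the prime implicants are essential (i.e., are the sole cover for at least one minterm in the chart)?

[col 0] 00011*, 00100*, 00110*, 00111*, 01001*, 01100*, 01101*, 01110*, 01111*, 10000*, 10011*, 10101*, 11000*, 11010*, 11101*
[col 1] -0011, -1101, 0-100*, 0-110*, 0-111*, 00-11, 001-0*, 0011-*, 01-01, 011-0*, 011-1*, 0110-*, 0111-*, 1-000, 1-101, 110-0
[col 2] 0-1-0, 0-11-, 011--
Prime implicants: -0011, -1101, 0-1-0, 0-11-, 00-11, 01-01, 011--, 1-000, 1-101, 110-0
PI chart (minterm → PIs covering it):
  3 | -0011,00-11
  4 | 0-1-0  (sole → essential)
  6 | 0-1-0,0-11-
  7 | 0-11-,00-11
  9 | 01-01  (sole → essential)
  12 | 0-1-0,011--
  13 | -1101,01-01,011--
  14 | 0-1-0,0-11-,011--
  15 | 0-11-,011--
  16 | 1-000  (sole → essential)
  19 | -0011  (sole → essential)
  21 | 1-101  (sole → essential)
  24 | 1-000,110-0
  26 | 110-0  (sole → essential)
  29 | -1101,1-101
Essential prime implicants: -0011, 0-1-0, 01-01, 1-000, 1-101, 110-0

6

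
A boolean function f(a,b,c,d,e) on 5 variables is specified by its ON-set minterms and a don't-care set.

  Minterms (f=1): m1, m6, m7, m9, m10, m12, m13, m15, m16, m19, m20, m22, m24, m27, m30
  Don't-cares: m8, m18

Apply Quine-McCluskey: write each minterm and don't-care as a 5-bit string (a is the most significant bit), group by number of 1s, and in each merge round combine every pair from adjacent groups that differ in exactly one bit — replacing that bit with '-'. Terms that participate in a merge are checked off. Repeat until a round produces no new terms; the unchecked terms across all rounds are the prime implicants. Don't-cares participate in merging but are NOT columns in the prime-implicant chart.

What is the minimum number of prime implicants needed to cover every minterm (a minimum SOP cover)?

size-2^0 implicants → 00001(✓)  00110(✓)  00111(✓)  01000(✓)  01001(✓)  01010(✓)  01100(✓)  01101(✓)  01111(✓)  10000(✓)  10010(✓)  10011(✓)  10100(✓)  10110(✓)  11000(✓)  11011(✓)  11110(✓)
size-2^1 implicants → -0110  -1000  0-001  0-111  0011-  01-00(✓)  01-01(✓)  010-0  0100-(✓)  011-1  0110-(✓)  1-000  1-011  1-110  10-00(✓)  10-10(✓)  100-0(✓)  1001-  101-0(✓)
size-2^2 implicants → 01-0-  10--0
Unchecked terms (primes): -0110, -1000, 0-001, 0-111, 0011-, 01-0-, 010-0, 011-1, 1-000, 1-011, 1-110, 10--0, 1001-
Minterm coverage:
  m1 ⊆ 0-001 [E]
  m6 ⊆ -0110,0011-
  m7 ⊆ 0-111,0011-
  m9 ⊆ 0-001,01-0-
  m10 ⊆ 010-0 [E]
  m12 ⊆ 01-0- [E]
  m13 ⊆ 01-0-,011-1
  m15 ⊆ 0-111,011-1
  m16 ⊆ 1-000,10--0
  m19 ⊆ 1-011,1001-
  m20 ⊆ 10--0 [E]
  m22 ⊆ -0110,1-110,10--0
  m24 ⊆ -1000,1-000
  m27 ⊆ 1-011 [E]
  m30 ⊆ 1-110 [E]
E = {0-001, 01-0-, 010-0, 1-011, 1-110, 10--0}
Petrick residual → -0110, -1000, 0-111
Cover = b'cde' + bc'd'e' + a'c'd'e + a'cde + a'bd' + a'bc'e' + ac'de + acde' + ab'e'  |cover|=9

9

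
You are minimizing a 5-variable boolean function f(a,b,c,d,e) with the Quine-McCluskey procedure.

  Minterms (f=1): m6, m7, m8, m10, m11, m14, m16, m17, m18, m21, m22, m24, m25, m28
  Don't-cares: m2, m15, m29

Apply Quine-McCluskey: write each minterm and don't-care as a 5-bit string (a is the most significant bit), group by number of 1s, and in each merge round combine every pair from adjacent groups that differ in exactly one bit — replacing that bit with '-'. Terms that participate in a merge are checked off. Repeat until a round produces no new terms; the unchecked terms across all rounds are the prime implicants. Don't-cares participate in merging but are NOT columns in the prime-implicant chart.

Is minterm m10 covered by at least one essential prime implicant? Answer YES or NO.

size-2^0 implicants → 00010(✓)  00110(✓)  00111(✓)  01000(✓)  01010(✓)  01011(✓)  01110(✓)  01111(✓)  10000(✓)  10001(✓)  10010(✓)  10101(✓)  10110(✓)  11000(✓)  11001(✓)  11100(✓)  11101(✓)
size-2^1 implicants → -0010(✓)  -0110(✓)  -1000  0-010(✓)  0-110(✓)  0-111(✓)  00-10(✓)  0011-(✓)  01-10(✓)  01-11(✓)  010-0  0101-(✓)  0111-(✓)  1-000(✓)  1-001(✓)  1-101(✓)  10-01(✓)  10-10(✓)  100-0  1000-(✓)  11-00(✓)  11-01(✓)  1100-(✓)  1110-(✓)
size-2^2 implicants → -0-10  0--10  0-11-  01-1-  1--01  1-00-  11-0-
Unchecked terms (primes): -0-10, -1000, 0--10, 0-11-, 01-1-, 010-0, 1--01, 1-00-, 100-0, 11-0-
Minterm coverage:
  m6 ⊆ -0-10,0--10,0-11-
  m7 ⊆ 0-11- [E]
  m8 ⊆ -1000,010-0
  m10 ⊆ 0--10,01-1-,010-0
  m11 ⊆ 01-1- [E]
  m14 ⊆ 0--10,0-11-,01-1-
  m16 ⊆ 1-00-,100-0
  m17 ⊆ 1--01,1-00-
  m18 ⊆ -0-10,100-0
  m21 ⊆ 1--01 [E]
  m22 ⊆ -0-10 [E]
  m24 ⊆ -1000,1-00-,11-0-
  m25 ⊆ 1--01,1-00-,11-0-
  m28 ⊆ 11-0- [E]
E = {-0-10, 0-11-, 01-1-, 1--01, 11-0-}

YES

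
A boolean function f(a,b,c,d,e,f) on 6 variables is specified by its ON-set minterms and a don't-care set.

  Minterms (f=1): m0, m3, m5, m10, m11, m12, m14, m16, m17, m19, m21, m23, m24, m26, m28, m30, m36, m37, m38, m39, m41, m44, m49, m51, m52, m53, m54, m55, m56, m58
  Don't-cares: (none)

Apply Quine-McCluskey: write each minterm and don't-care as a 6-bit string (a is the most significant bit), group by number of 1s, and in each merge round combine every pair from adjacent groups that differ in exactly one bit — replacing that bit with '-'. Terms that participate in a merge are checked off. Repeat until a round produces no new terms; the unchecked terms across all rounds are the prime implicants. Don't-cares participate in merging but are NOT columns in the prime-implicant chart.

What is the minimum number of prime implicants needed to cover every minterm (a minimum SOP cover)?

[col 0] 000000*, 000011*, 000101*, 001010*, 001011*, 001100*, 001110*, 010000*, 010001*, 010011*, 010101*, 010111*, 011000*, 011010*, 011100*, 011110*, 100100*, 100101*, 100110*, 100111*, 101001, 101100*, 110001*, 110011*, 110100*, 110101*, 110110*, 110111*, 111000*, 111010*
[col 1] -00101*, -01100, -10001*, -10011*, -10101*, -10111*, -11000*, -11010*, 0-0000, 0-0011, 0-0101*, 0-1010*, 0-1100*, 0-1110*, 00-011, 001-10*, 00101-, 0011-0*, 01-000, 010-01*, 010-11*, 0100-1*, 01000-, 0101-1*, 011-00*, 011-10*, 0110-0*, 0111-0*, 1-0100*, 1-0101*, 1-0110*, 1-0111*, 10-100, 1001-0*, 1001-1*, 10010-*, 10011-*, 110-01*, 110-11*, 1100-1*, 1101-0*, 1101-1*, 11010-*, 11011-*, 1110-0*
[col 2] --0101, -10-01*, -10-11*, -100-1*, -101-1*, -110-0, 0-1-10, 0-11-0, 010--1*, 011--0, 1-01-0*, 1-01-1*, 1-010-*, 1-011-*, 1001--*, 110--1*, 1101--*
[col 3] -10--1, 1-01--
Prime implicants: --0101, -01100, -10--1, -110-0, 0-0000, 0-0011, 0-1-10, 0-11-0, 00-011, 00101-, 01-000, 01000-, 011--0, 1-01--, 10-100, 101001
PI chart (minterm → PIs covering it):
  0 | 0-0000  (sole → essential)
  3 | 0-0011,00-011
  5 | --0101  (sole → essential)
  10 | 0-1-10,00101-
  11 | 00-011,00101-
  12 | -01100,0-11-0
  14 | 0-1-10,0-11-0
  16 | 0-0000,01-000,01000-
  17 | -10--1,01000-
  19 | -10--1,0-0011
  21 | --0101,-10--1
  23 | -10--1  (sole → essential)
  24 | -110-0,01-000,011--0
  26 | -110-0,0-1-10,011--0
  28 | 0-11-0,011--0
  30 | 0-1-10,0-11-0,011--0
  36 | 1-01--,10-100
  37 | --0101,1-01--
  38 | 1-01--  (sole → essential)
  39 | 1-01--  (sole → essential)
  41 | 101001  (sole → essential)
  44 | -01100,10-100
  49 | -10--1  (sole → essential)
  51 | -10--1  (sole → essential)
  52 | 1-01--  (sole → essential)
  53 | --0101,-10--1,1-01--
  54 | 1-01--  (sole → essential)
  55 | -10--1,1-01--
  56 | -110-0  (sole → essential)
  58 | -110-0  (sole → essential)
Essential prime implicants: --0101, -10--1, -110-0, 0-0000, 1-01--, 101001
Petrick residual → -01100, 0-0011, 0-11-0, 00101-
Minimum SOP uses 10 PIs: c'de'f + b'cde'f' + bc'f + bcd'f' + a'c'd'e'f' + a'c'd'ef + a'cdf' + a'b'cd'e + ac'd + ab'cd'e'f

10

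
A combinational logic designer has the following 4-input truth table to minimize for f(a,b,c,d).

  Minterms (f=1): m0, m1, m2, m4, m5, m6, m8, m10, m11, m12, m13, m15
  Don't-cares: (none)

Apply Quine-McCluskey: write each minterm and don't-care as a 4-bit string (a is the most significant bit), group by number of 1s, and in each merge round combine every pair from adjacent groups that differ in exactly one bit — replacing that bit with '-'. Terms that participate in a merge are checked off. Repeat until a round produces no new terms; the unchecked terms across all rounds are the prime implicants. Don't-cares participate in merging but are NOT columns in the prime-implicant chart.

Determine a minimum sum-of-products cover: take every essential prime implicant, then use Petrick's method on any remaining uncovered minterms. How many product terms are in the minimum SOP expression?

[col 0] 0000*, 0001*, 0010*, 0100*, 0101*, 0110*, 1000*, 1010*, 1011*, 1100*, 1101*, 1111*
[col 1] -000*, -010*, -100*, -101*, 0-00*, 0-01*, 0-10*, 00-0*, 000-*, 01-0*, 010-*, 1-00*, 1-11, 10-0*, 101-, 11-1, 110-*
[col 2] --00, -0-0, -10-, 0--0, 0-0-
Prime implicants: --00, -0-0, -10-, 0--0, 0-0-, 1-11, 101-, 11-1
PI chart (minterm → PIs covering it):
  0 | --00,-0-0,0--0,0-0-
  1 | 0-0-  (sole → essential)
  2 | -0-0,0--0
  4 | --00,-10-,0--0,0-0-
  5 | -10-,0-0-
  6 | 0--0  (sole → essential)
  8 | --00,-0-0
  10 | -0-0,101-
  11 | 1-11,101-
  12 | --00,-10-
  13 | -10-,11-1
  15 | 1-11,11-1
Essential prime implicants: 0--0, 0-0-
Petrick residual → --00, 101-, 11-1
Minimum SOP uses 5 PIs: c'd' + a'd' + a'c' + ab'c + abd

5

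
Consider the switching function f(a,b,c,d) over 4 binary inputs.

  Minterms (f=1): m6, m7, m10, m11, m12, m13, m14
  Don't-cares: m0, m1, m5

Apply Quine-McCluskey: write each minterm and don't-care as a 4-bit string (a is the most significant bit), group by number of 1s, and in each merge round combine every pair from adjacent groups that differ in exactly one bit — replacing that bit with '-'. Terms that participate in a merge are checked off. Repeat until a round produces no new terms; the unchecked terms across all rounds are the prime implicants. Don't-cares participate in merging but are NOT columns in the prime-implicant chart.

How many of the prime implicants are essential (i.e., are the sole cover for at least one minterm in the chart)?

1

[col 0] 0000*, 0001*, 0101*, 0110*, 0111*, 1010*, 1011*, 1100*, 1101*, 1110*
[col 1] -101, -110, 0-01, 000-, 01-1, 011-, 1-10, 101-, 11-0, 110-
Prime implicants: -101, -110, 0-01, 000-, 01-1, 011-, 1-10, 101-, 11-0, 110-
PI chart (minterm → PIs covering it):
  6 | -110,011-
  7 | 01-1,011-
  10 | 1-10,101-
  11 | 101-  (sole → essential)
  12 | 11-0,110-
  13 | -101,110-
  14 | -110,1-10,11-0
Essential prime implicants: 101-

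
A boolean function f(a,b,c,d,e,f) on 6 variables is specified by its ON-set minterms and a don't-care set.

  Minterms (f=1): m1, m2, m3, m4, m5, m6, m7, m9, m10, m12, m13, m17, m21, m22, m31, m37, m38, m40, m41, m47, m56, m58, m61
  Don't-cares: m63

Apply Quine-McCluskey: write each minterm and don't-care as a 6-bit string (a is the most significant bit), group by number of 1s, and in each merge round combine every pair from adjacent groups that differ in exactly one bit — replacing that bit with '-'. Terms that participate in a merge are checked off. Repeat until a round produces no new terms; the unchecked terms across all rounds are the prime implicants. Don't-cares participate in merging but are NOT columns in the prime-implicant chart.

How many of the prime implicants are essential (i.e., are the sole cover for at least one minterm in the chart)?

Round 0: 000001✓ 000010✓ 000011✓ 000100✓ 000101✓ 000110✓ 000111✓ 001001✓ 001010✓ 001100✓ 001101✓ 010001✓ 010101✓ 010110✓ 011111✓ 100101✓ 100110✓ 101000✓ 101001✓ 101111✓ 111000✓ 111010✓ 111101✓ 111111✓
Round 1: -00101 -00110 -01001 -11111 0-0001✓ 0-0101✓ 0-0110 00-001✓ 00-010 00-100✓ 00-101✓ 000-01✓ 000-10✓ 000-11✓ 0000-1✓ 00001-✓ 0001-0✓ 0001-1✓ 00010-✓ 00011-✓ 001-01✓ 00110-✓ 010-01✓ 1-1000 1-1111 10100- 1110-0 1111-1
Round 2: 0-0-01 00--01 00-10- 000--1 000-1- 0001--
PIs = {-00101, -00110, -01001, -11111, 0-0-01, 0-0110, 00--01, 00-010, 00-10-, 000--1, 000-1-, 0001--, 1-1000, 1-1111, 10100-, 1110-0, 1111-1}
Coverage chart:
  m1: 0-0-01,00--01,000--1
  m2: 00-010,000-1-
  m3: 000--1,000-1-
  m4: 00-10-,0001--
  m5: -00101,0-0-01,00--01,00-10-,000--1,0001--
  m6: -00110,0-0110,000-1-,0001--
  m7: 000--1,000-1-,0001--
  m9: -01001,00--01
  m10: 00-010 ←essential
  m12: 00-10- ←essential
  m13: 00--01,00-10-
  m17: 0-0-01 ←essential
  m21: 0-0-01 ←essential
  m22: 0-0110 ←essential
  m31: -11111 ←essential
  m37: -00101 ←essential
  m38: -00110 ←essential
  m40: 1-1000,10100-
  m41: -01001,10100-
  m47: 1-1111 ←essential
  m56: 1-1000,1110-0
  m58: 1110-0 ←essential
  m61: 1111-1 ←essential
Essential: -00101, -00110, -11111, 0-0-01, 0-0110, 00-010, 00-10-, 1-1111, 1110-0, 1111-1

10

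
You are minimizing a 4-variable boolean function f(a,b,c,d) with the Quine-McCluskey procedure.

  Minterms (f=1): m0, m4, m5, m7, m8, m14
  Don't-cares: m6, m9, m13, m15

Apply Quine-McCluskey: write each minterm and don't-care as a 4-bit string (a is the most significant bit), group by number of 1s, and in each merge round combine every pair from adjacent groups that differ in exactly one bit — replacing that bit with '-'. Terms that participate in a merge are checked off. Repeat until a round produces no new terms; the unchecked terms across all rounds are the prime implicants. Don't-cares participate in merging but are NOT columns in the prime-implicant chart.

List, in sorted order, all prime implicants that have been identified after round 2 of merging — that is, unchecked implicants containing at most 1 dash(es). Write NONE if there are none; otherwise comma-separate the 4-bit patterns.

-000, 0-00, 1-01, 100-

size-2^0 implicants → 0000(✓)  0100(✓)  0101(✓)  0110(✓)  0111(✓)  1000(✓)  1001(✓)  1101(✓)  1110(✓)  1111(✓)
size-2^1 implicants → -000  -101(✓)  -110(✓)  -111(✓)  0-00  01-0(✓)  01-1(✓)  010-(✓)  011-(✓)  1-01  100-  11-1(✓)  111-(✓)
size-2^2 implicants → -1-1  -11-  01--
Unchecked terms (primes): -000, -1-1, -11-, 0-00, 01--, 1-01, 100-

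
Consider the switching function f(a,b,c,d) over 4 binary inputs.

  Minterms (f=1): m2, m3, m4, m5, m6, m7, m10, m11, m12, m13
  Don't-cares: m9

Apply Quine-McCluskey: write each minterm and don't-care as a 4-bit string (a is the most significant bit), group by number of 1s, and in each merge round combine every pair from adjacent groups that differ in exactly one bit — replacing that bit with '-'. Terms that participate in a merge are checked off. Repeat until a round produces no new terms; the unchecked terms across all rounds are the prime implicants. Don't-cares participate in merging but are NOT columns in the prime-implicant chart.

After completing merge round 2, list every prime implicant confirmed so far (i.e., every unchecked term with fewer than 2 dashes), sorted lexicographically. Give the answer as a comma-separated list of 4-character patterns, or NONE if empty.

Round 0: 0010✓ 0011✓ 0100✓ 0101✓ 0110✓ 0111✓ 1001✓ 1010✓ 1011✓ 1100✓ 1101✓
Round 1: -010✓ -011✓ -100✓ -101✓ 0-10✓ 0-11✓ 001-✓ 01-0✓ 01-1✓ 010-✓ 011-✓ 1-01 10-1 101-✓ 110-✓
Round 2: -01- -10- 0-1- 01--
PIs = {-01-, -10-, 0-1-, 01--, 1-01, 10-1}

1-01, 10-1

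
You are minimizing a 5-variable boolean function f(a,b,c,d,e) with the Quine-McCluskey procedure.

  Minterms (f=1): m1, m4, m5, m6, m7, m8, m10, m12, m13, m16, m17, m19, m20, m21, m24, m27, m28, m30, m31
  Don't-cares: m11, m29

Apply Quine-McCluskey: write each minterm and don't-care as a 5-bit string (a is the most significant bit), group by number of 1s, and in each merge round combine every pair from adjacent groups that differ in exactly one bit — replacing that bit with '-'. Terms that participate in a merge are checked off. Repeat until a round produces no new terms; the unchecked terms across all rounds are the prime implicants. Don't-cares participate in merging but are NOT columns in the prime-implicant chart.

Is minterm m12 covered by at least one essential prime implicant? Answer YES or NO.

YES

[col 0] 00001*, 00100*, 00101*, 00110*, 00111*, 01000*, 01010*, 01011*, 01100*, 01101*, 10000*, 10001*, 10011*, 10100*, 10101*, 11000*, 11011*, 11100*, 11101*, 11110*, 11111*
[col 1] -0001*, -0100*, -0101*, -1000*, -1011, -1100*, -1101*, 0-100*, 0-101*, 00-01*, 001-0*, 001-1*, 0010-*, 0011-*, 01-00*, 010-0, 0101-, 0110-*, 1-000*, 1-011, 1-100*, 1-101*, 10-00*, 10-01*, 100-1, 1000-*, 1010-*, 11-00*, 11-11, 111-0*, 111-1*, 1110-*, 1111-*
[col 2] --100*, --101*, -0-01, -010-*, -1-00, -110-*, 0-10-*, 001--, 1--00, 1-10-*, 10-0-, 111--
[col 3] --10-
Prime implicants: --10-, -0-01, -1-00, -1011, 001--, 010-0, 0101-, 1--00, 1-011, 10-0-, 100-1, 11-11, 111--
PI chart (minterm → PIs covering it):
  1 | -0-01  (sole → essential)
  4 | --10-,001--
  5 | --10-,-0-01,001--
  6 | 001--  (sole → essential)
  7 | 001--  (sole → essential)
  8 | -1-00,010-0
  10 | 010-0,0101-
  12 | --10-,-1-00
  13 | --10-  (sole → essential)
  16 | 1--00,10-0-
  17 | -0-01,10-0-,100-1
  19 | 1-011,100-1
  20 | --10-,1--00,10-0-
  21 | --10-,-0-01,10-0-
  24 | -1-00,1--00
  27 | -1011,1-011,11-11
  28 | --10-,-1-00,1--00,111--
  30 | 111--  (sole → essential)
  31 | 11-11,111--
Essential prime implicants: --10-, -0-01, 001--, 111--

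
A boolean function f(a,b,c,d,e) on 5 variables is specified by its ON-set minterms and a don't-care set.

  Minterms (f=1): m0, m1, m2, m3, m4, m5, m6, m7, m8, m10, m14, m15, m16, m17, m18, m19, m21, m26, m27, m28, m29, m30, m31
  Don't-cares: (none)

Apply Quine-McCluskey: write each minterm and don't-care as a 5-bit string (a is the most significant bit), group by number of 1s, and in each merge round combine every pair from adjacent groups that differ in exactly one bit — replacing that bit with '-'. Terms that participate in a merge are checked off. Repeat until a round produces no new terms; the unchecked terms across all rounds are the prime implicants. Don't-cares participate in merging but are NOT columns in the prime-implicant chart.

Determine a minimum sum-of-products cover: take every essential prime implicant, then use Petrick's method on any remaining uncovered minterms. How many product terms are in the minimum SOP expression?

7

Round 0: 00000✓ 00001✓ 00010✓ 00011✓ 00100✓ 00101✓ 00110✓ 00111✓ 01000✓ 01010✓ 01110✓ 01111✓ 10000✓ 10001✓ 10010✓ 10011✓ 10101✓ 11010✓ 11011✓ 11100✓ 11101✓ 11110✓ 11111✓
Round 1: -0000✓ -0001✓ -0010✓ -0011✓ -0101✓ -1010✓ -1110✓ -1111✓ 0-000✓ 0-010✓ 0-110✓ 0-111✓ 00-00✓ 00-01✓ 00-10✓ 00-11✓ 000-0✓ 000-1✓ 0000-✓ 0001-✓ 001-0✓ 001-1✓ 0010-✓ 0011-✓ 01-10✓ 010-0✓ 0111-✓ 1-010✓ 1-011✓ 1-101 10-01✓ 100-0✓ 100-1✓ 1000-✓ 1001-✓ 11-10✓ 11-11✓ 1101-✓ 111-0✓ 111-1✓ 1110-✓ 1111-✓
Round 2: --010 -0-01 -00-0✓ -00-1✓ -000-✓ -001-✓ -1-10 -111- 0--10 0-0-0 0-11- 00--0✓ 00--1✓ 00-0-✓ 00-1-✓ 000--✓ 001--✓ 1-01- 100--✓ 11-1- 111--
Round 3: -00-- 00---
PIs = {--010, -0-01, -00--, -1-10, -111-, 0--10, 0-0-0, 0-11-, 00---, 1-01-, 1-101, 11-1-, 111--}
Coverage chart:
  m0: -00--,0-0-0,00---
  m1: -0-01,-00--,00---
  m2: --010,-00--,0--10,0-0-0,00---
  m3: -00--,00---
  m4: 00--- ←essential
  m5: -0-01,00---
  m6: 0--10,0-11-,00---
  m7: 0-11-,00---
  m8: 0-0-0 ←essential
  m10: --010,-1-10,0--10,0-0-0
  m14: -1-10,-111-,0--10,0-11-
  m15: -111-,0-11-
  m16: -00-- ←essential
  m17: -0-01,-00--
  m18: --010,-00--,1-01-
  m19: -00--,1-01-
  m21: -0-01,1-101
  m26: --010,-1-10,1-01-,11-1-
  m27: 1-01-,11-1-
  m28: 111-- ←essential
  m29: 1-101,111--
  m30: -1-10,-111-,11-1-,111--
  m31: -111-,11-1-,111--
Essential: -00--, 0-0-0, 00---, 111--
Petrick residual → -0-01, -111-, 1-01-
Min cover (7 terms): b'd'e + b'c' + bcd + a'c'e' + a'b' + ac'd + abc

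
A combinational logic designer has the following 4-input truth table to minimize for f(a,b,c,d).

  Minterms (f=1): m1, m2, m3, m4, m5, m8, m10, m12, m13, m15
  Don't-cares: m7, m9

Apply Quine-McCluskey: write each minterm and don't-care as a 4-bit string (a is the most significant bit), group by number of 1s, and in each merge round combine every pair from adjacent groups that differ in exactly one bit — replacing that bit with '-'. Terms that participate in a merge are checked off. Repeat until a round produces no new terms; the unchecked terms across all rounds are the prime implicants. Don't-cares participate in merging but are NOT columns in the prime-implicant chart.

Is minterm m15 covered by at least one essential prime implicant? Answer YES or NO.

YES

size-2^0 implicants → 0001(✓)  0010(✓)  0011(✓)  0100(✓)  0101(✓)  0111(✓)  1000(✓)  1001(✓)  1010(✓)  1100(✓)  1101(✓)  1111(✓)
size-2^1 implicants → -001(✓)  -010  -100(✓)  -101(✓)  -111(✓)  0-01(✓)  0-11(✓)  00-1(✓)  001-  01-1(✓)  010-(✓)  1-00(✓)  1-01(✓)  10-0  100-(✓)  11-1(✓)  110-(✓)
size-2^2 implicants → --01  -1-1  -10-  0--1  1-0-
Unchecked terms (primes): --01, -010, -1-1, -10-, 0--1, 001-, 1-0-, 10-0
Minterm coverage:
  m1 ⊆ --01,0--1
  m2 ⊆ -010,001-
  m3 ⊆ 0--1,001-
  m4 ⊆ -10- [E]
  m5 ⊆ --01,-1-1,-10-,0--1
  m8 ⊆ 1-0-,10-0
  m10 ⊆ -010,10-0
  m12 ⊆ -10-,1-0-
  m13 ⊆ --01,-1-1,-10-,1-0-
  m15 ⊆ -1-1 [E]
E = {-1-1, -10-}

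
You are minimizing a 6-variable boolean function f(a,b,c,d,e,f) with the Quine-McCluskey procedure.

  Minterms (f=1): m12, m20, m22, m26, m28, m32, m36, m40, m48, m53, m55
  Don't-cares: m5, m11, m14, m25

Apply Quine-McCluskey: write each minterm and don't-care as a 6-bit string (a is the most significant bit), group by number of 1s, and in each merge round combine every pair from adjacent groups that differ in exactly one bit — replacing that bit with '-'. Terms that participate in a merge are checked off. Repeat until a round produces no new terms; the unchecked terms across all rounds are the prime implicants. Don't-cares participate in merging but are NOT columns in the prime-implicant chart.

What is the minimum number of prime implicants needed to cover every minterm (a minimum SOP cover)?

7

[col 0] 000101, 001011, 001100*, 001110*, 010100*, 010110*, 011001, 011010, 011100*, 100000*, 100100*, 101000*, 110000*, 110101*, 110111*
[col 1] 0-1100, 0011-0, 01-100, 0101-0, 1-0000, 10-000, 100-00, 1101-1
Prime implicants: 0-1100, 000101, 001011, 0011-0, 01-100, 0101-0, 011001, 011010, 1-0000, 10-000, 100-00, 1101-1
PI chart (minterm → PIs covering it):
  12 | 0-1100,0011-0
  20 | 01-100,0101-0
  22 | 0101-0  (sole → essential)
  26 | 011010  (sole → essential)
  28 | 0-1100,01-100
  32 | 1-0000,10-000,100-00
  36 | 100-00  (sole → essential)
  40 | 10-000  (sole → essential)
  48 | 1-0000  (sole → essential)
  53 | 1101-1  (sole → essential)
  55 | 1101-1  (sole → essential)
Essential prime implicants: 0101-0, 011010, 1-0000, 10-000, 100-00, 1101-1
Petrick residual → 0-1100
Minimum SOP uses 7 PIs: a'cde'f' + a'bc'df' + a'bcd'ef' + ac'd'e'f' + ab'd'e'f' + ab'c'e'f' + abc'df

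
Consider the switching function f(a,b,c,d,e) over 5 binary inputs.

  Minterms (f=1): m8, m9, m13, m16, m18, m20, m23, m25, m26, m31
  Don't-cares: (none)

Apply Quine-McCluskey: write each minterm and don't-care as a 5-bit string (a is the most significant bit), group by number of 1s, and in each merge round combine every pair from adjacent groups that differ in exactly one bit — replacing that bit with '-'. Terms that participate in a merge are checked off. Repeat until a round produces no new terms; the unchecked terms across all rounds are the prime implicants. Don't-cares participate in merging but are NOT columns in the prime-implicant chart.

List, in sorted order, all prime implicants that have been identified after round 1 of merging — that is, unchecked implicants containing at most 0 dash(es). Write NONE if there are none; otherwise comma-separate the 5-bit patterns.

size-2^0 implicants → 01000(✓)  01001(✓)  01101(✓)  10000(✓)  10010(✓)  10100(✓)  10111(✓)  11001(✓)  11010(✓)  11111(✓)
size-2^1 implicants → -1001  01-01  0100-  1-010  1-111  10-00  100-0
Unchecked terms (primes): -1001, 01-01, 0100-, 1-010, 1-111, 10-00, 100-0

NONE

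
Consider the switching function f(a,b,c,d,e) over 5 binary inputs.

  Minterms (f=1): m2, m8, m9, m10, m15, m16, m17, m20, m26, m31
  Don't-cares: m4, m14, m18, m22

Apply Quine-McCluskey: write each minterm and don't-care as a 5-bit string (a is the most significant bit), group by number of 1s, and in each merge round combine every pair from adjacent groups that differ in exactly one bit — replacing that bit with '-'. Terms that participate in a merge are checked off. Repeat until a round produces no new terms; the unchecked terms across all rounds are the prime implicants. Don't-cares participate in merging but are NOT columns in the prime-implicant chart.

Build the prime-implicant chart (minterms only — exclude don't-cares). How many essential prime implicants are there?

4

size-2^0 implicants → 00010(✓)  00100(✓)  01000(✓)  01001(✓)  01010(✓)  01110(✓)  01111(✓)  10000(✓)  10001(✓)  10010(✓)  10100(✓)  10110(✓)  11010(✓)  11111(✓)
size-2^1 implicants → -0010(✓)  -0100  -1010(✓)  -1111  0-010(✓)  01-10  010-0  0100-  0111-  1-010(✓)  10-00(✓)  10-10(✓)  100-0(✓)  1000-  101-0(✓)
size-2^2 implicants → --010  10--0
Unchecked terms (primes): --010, -0100, -1111, 01-10, 010-0, 0100-, 0111-, 10--0, 1000-
Minterm coverage:
  m2 ⊆ --010 [E]
  m8 ⊆ 010-0,0100-
  m9 ⊆ 0100- [E]
  m10 ⊆ --010,01-10,010-0
  m15 ⊆ -1111,0111-
  m16 ⊆ 10--0,1000-
  m17 ⊆ 1000- [E]
  m20 ⊆ -0100,10--0
  m26 ⊆ --010 [E]
  m31 ⊆ -1111 [E]
E = {--010, -1111, 0100-, 1000-}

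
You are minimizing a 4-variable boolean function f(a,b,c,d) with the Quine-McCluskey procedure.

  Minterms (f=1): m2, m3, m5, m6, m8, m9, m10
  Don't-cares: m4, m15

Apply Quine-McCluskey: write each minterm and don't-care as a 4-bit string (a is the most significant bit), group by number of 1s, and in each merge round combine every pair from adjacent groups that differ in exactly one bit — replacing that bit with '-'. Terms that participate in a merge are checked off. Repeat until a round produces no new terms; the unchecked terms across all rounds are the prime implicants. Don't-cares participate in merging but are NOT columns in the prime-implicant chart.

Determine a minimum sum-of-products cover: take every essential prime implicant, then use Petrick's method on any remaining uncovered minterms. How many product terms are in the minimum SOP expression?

size-2^0 implicants → 0010(✓)  0011(✓)  0100(✓)  0101(✓)  0110(✓)  1000(✓)  1001(✓)  1010(✓)  1111
size-2^1 implicants → -010  0-10  001-  01-0  010-  10-0  100-
Unchecked terms (primes): -010, 0-10, 001-, 01-0, 010-, 10-0, 100-, 1111
Minterm coverage:
  m2 ⊆ -010,0-10,001-
  m3 ⊆ 001- [E]
  m5 ⊆ 010- [E]
  m6 ⊆ 0-10,01-0
  m8 ⊆ 10-0,100-
  m9 ⊆ 100- [E]
  m10 ⊆ -010,10-0
E = {001-, 010-, 100-}
Petrick residual → -010, 0-10
Cover = b'cd' + a'cd' + a'b'c + a'bc' + ab'c'  |cover|=5

5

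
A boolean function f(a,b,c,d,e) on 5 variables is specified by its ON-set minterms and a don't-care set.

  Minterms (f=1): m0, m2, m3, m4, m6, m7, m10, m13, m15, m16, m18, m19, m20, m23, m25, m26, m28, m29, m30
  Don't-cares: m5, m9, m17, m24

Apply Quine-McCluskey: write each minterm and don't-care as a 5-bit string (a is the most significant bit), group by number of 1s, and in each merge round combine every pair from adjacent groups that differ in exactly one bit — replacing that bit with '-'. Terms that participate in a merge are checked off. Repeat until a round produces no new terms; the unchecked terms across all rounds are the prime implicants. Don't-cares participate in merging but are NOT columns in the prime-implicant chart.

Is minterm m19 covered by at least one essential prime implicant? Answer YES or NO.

YES

size-2^0 implicants → 00000(✓)  00010(✓)  00011(✓)  00100(✓)  00101(✓)  00110(✓)  00111(✓)  01001(✓)  01010(✓)  01101(✓)  01111(✓)  10000(✓)  10001(✓)  10010(✓)  10011(✓)  10100(✓)  10111(✓)  11000(✓)  11001(✓)  11010(✓)  11100(✓)  11101(✓)  11110(✓)
size-2^1 implicants → -0000(✓)  -0010(✓)  -0011(✓)  -0100(✓)  -0111(✓)  -1001(✓)  -1010(✓)  -1101(✓)  0-010(✓)  0-101(✓)  0-111(✓)  00-00(✓)  00-10(✓)  00-11(✓)  000-0(✓)  0001-(✓)  001-0(✓)  001-1(✓)  0010-(✓)  0011-(✓)  01-01(✓)  011-1(✓)  1-000(✓)  1-001(✓)  1-010(✓)  1-100(✓)  10-00(✓)  10-11(✓)  100-0(✓)  100-1(✓)  1000-(✓)  1001-(✓)  11-00(✓)  11-01(✓)  11-10(✓)  110-0(✓)  1100-(✓)  111-0(✓)  1110-(✓)
size-2^2 implicants → --010  -0-00  -0-11  -00-0  -001-  -1-01  0-1-1  00--0  00-1-  001--  1--00  1-0-0  1-00-  100--  11--0  11-0-
Unchecked terms (primes): --010, -0-00, -0-11, -00-0, -001-, -1-01, 0-1-1, 00--0, 00-1-, 001--, 1--00, 1-0-0, 1-00-, 100--, 11--0, 11-0-
Minterm coverage:
  m0 ⊆ -0-00,-00-0,00--0
  m2 ⊆ --010,-00-0,-001-,00--0,00-1-
  m3 ⊆ -0-11,-001-,00-1-
  m4 ⊆ -0-00,00--0,001--
  m6 ⊆ 00--0,00-1-,001--
  m7 ⊆ -0-11,0-1-1,00-1-,001--
  m10 ⊆ --010 [E]
  m13 ⊆ -1-01,0-1-1
  m15 ⊆ 0-1-1 [E]
  m16 ⊆ -0-00,-00-0,1--00,1-0-0,1-00-,100--
  m18 ⊆ --010,-00-0,-001-,1-0-0,100--
  m19 ⊆ -0-11,-001-,100--
  m20 ⊆ -0-00,1--00
  m23 ⊆ -0-11 [E]
  m25 ⊆ -1-01,1-00-,11-0-
  m26 ⊆ --010,1-0-0,11--0
  m28 ⊆ 1--00,11--0,11-0-
  m29 ⊆ -1-01,11-0-
  m30 ⊆ 11--0 [E]
E = {--010, -0-11, 0-1-1, 11--0}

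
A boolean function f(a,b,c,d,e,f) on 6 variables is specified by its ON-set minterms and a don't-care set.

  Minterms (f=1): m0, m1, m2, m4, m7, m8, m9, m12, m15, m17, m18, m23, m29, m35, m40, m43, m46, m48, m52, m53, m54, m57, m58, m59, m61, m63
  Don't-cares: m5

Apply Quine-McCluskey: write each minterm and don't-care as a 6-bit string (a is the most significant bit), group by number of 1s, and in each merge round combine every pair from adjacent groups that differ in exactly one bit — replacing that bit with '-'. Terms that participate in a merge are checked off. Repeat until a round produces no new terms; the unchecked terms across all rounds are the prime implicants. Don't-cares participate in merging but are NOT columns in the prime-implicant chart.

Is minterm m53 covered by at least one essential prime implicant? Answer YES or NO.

size-2^0 implicants → 000000(✓)  000001(✓)  000010(✓)  000100(✓)  000101(✓)  000111(✓)  001000(✓)  001001(✓)  001100(✓)  001111(✓)  010001(✓)  010010(✓)  010111(✓)  011101(✓)  100011(✓)  101000(✓)  101011(✓)  101110  110000(✓)  110100(✓)  110101(✓)  110110(✓)  111001(✓)  111010(✓)  111011(✓)  111101(✓)  111111(✓)
size-2^1 implicants → -01000  -11101  0-0001  0-0010  0-0111  00-000(✓)  00-001(✓)  00-100(✓)  00-111  000-00(✓)  000-01(✓)  0000-0  00000-(✓)  0001-1  00010-(✓)  001-00(✓)  00100-(✓)  1-1011  10-011  11-101  110-00  1101-0  11010-  111-01(✓)  111-11(✓)  1110-1(✓)  11101-  1111-1(✓)
size-2^2 implicants → 00--00  00-00-  000-0-  111--1
Unchecked terms (primes): -01000, -11101, 0-0001, 0-0010, 0-0111, 00--00, 00-00-, 00-111, 000-0-, 0000-0, 0001-1, 1-1011, 10-011, 101110, 11-101, 110-00, 1101-0, 11010-, 111--1, 11101-
Minterm coverage:
  m0 ⊆ 00--00,00-00-,000-0-,0000-0
  m1 ⊆ 0-0001,00-00-,000-0-
  m2 ⊆ 0-0010,0000-0
  m4 ⊆ 00--00,000-0-
  m7 ⊆ 0-0111,00-111,0001-1
  m8 ⊆ -01000,00--00,00-00-
  m9 ⊆ 00-00- [E]
  m12 ⊆ 00--00 [E]
  m15 ⊆ 00-111 [E]
  m17 ⊆ 0-0001 [E]
  m18 ⊆ 0-0010 [E]
  m23 ⊆ 0-0111 [E]
  m29 ⊆ -11101 [E]
  m35 ⊆ 10-011 [E]
  m40 ⊆ -01000 [E]
  m43 ⊆ 1-1011,10-011
  m46 ⊆ 101110 [E]
  m48 ⊆ 110-00 [E]
  m52 ⊆ 110-00,1101-0,11010-
  m53 ⊆ 11-101,11010-
  m54 ⊆ 1101-0 [E]
  m57 ⊆ 111--1 [E]
  m58 ⊆ 11101- [E]
  m59 ⊆ 1-1011,111--1,11101-
  m61 ⊆ -11101,11-101,111--1
  m63 ⊆ 111--1 [E]
E = {-01000, -11101, 0-0001, 0-0010, 0-0111, 00--00, 00-00-, 00-111, 10-011, 101110, 110-00, 1101-0, 111--1, 11101-}

NO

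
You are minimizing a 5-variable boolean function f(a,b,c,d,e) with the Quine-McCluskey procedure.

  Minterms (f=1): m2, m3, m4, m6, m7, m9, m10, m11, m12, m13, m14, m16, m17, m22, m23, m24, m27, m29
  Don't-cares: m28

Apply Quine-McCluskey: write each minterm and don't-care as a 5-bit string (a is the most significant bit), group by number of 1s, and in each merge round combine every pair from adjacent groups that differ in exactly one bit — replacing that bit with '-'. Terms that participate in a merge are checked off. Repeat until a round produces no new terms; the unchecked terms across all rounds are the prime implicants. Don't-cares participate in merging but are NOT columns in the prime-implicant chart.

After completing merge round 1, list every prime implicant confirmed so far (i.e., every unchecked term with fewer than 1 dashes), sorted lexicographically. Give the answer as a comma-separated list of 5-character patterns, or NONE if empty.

NONE

size-2^0 implicants → 00010(✓)  00011(✓)  00100(✓)  00110(✓)  00111(✓)  01001(✓)  01010(✓)  01011(✓)  01100(✓)  01101(✓)  01110(✓)  10000(✓)  10001(✓)  10110(✓)  10111(✓)  11000(✓)  11011(✓)  11100(✓)  11101(✓)
size-2^1 implicants → -0110(✓)  -0111(✓)  -1011  -1100(✓)  -1101(✓)  0-010(✓)  0-011(✓)  0-100(✓)  0-110(✓)  00-10(✓)  00-11(✓)  0001-(✓)  001-0(✓)  0011-(✓)  01-01  01-10(✓)  010-1  0101-(✓)  011-0(✓)  0110-(✓)  1-000  1000-  1011-(✓)  11-00  1110-(✓)
size-2^2 implicants → -011-  -110-  0--10  0-01-  0-1-0  00-1-
Unchecked terms (primes): -011-, -1011, -110-, 0--10, 0-01-, 0-1-0, 00-1-, 01-01, 010-1, 1-000, 1000-, 11-00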